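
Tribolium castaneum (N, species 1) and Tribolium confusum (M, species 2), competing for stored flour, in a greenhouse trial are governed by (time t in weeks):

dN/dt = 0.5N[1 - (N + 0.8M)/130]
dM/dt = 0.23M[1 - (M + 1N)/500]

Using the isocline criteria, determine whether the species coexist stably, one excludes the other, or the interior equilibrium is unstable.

Compare the nullcline intercepts: K1/α12 = 130/0.8 = 162 < K2 = 500; K2/α21 = 500/1 = 500 > K1 = 130.
Since the inequalities point opposite ways, species 2 can invade but species 1 cannot.

species 2 excludes species 1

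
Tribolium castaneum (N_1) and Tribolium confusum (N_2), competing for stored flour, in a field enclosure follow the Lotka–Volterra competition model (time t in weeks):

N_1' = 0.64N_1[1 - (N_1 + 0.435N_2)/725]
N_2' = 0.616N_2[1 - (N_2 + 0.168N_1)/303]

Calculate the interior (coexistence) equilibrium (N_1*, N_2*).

N_1* ≈ 640, N_2* ≈ 195

Setting both brackets to zero gives the nullclines N_1 + 0.435N_2 = 725 and 0.168N_1 + N_2 = 303.
Substituting N_2 = 303 - 0.168N_1 into the first: N_1(1 - 0.435·0.168) = 725 - 0.435·303.
So N_1* = 593/0.927 = 640, and then N_2* = 303 - 0.168·640 = 195.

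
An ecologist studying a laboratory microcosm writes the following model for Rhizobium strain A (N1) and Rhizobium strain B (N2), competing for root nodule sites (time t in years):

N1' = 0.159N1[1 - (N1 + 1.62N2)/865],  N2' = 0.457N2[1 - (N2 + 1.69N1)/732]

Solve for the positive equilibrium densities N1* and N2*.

Setting both brackets to zero gives the nullclines N1 + 1.62N2 = 865 and 1.69N1 + N2 = 732.
Substituting N2 = 732 - 1.69N1 into the first: N1(1 - 1.62·1.69) = 865 - 1.62·732.
So N1* = -321/-1.74 = 185, and then N2* = 732 - 1.69·185 = 420.

N1* ≈ 185, N2* ≈ 420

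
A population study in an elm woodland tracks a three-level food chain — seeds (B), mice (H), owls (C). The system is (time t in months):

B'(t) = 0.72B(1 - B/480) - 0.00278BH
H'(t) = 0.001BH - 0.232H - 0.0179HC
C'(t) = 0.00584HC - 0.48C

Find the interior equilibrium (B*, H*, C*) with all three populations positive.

B* ≈ 328, H* ≈ 82.2, C* ≈ 5.34

From dC/dt = 0: 0.00584H* = 0.48, so H* = 82.2.
From dB/dt = 0: 0.72(1 - B*/480) = 0.00278·82.2, giving B* = 480·(1 - 0.317) = 328.
From dH/dt = 0: 0.001·328 - 0.232 = 0.0179C*, so C* = 0.0957/0.0179 = 5.34.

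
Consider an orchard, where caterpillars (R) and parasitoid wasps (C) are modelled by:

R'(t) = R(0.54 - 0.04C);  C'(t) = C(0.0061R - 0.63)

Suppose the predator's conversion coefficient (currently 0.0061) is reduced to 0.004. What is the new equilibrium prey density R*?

R* ≈ 158

At the interior fixed point, setting dC/dt = 0 with C > 0 fixes R* = (predator death rate)/(RC coefficient) — independent of the other coefficients.
With the change, R* = 0.63/0.004 = 158; it rises from 103.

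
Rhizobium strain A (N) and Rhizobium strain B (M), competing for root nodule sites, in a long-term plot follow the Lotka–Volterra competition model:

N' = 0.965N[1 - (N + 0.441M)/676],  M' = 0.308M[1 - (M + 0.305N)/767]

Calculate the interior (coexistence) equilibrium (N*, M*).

N* ≈ 390, M* ≈ 648

Setting both brackets to zero gives the nullclines N + 0.441M = 676 and 0.305N + M = 767.
Substituting M = 767 - 0.305N into the first: N(1 - 0.441·0.305) = 676 - 0.441·767.
So N* = 338/0.865 = 390, and then M* = 767 - 0.305·390 = 648.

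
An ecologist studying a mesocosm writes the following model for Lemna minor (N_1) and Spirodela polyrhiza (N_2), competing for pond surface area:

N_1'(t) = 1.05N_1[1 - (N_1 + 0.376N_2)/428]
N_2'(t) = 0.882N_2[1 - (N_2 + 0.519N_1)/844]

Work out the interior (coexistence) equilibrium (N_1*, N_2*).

Setting both brackets to zero gives the nullclines N_1 + 0.376N_2 = 428 and 0.519N_1 + N_2 = 844.
Substituting N_2 = 844 - 0.519N_1 into the first: N_1(1 - 0.376·0.519) = 428 - 0.376·844.
So N_1* = 111/0.805 = 137, and then N_2* = 844 - 0.519·137 = 773.

N_1* ≈ 137, N_2* ≈ 773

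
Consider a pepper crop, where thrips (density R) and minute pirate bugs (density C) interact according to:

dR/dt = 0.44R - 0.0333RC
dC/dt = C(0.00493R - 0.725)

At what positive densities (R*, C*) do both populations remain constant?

Set dC/dt = 0 with C > 0: 0.00493R - 0.725 = 0, so R* = 0.725/0.00493 = 147.
Set dR/dt = 0 with R > 0: 0.44 - 0.0333C = 0, so C* = 0.44/0.0333 = 13.2.

R* ≈ 147, C* ≈ 13.2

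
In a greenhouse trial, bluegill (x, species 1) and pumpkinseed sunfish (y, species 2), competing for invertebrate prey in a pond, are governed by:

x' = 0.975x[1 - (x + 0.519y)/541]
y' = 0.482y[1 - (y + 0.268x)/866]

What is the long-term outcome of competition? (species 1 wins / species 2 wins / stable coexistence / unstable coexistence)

Compare the nullcline intercepts: K1/α12 = 541/0.519 = 1040 > K2 = 866; K2/α21 = 866/0.268 = 3230 > K1 = 541.
Since both inequalities hold, each species can invade when rare, so the interior equilibrium is stable.

stable coexistence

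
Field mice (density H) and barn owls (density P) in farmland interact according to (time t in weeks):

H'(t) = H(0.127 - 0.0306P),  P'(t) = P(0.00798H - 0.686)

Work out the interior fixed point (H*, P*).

Set dP/dt = 0 with P > 0: 0.00798H - 0.686 = 0, so H* = 0.686/0.00798 = 86.
Set dH/dt = 0 with H > 0: 0.127 - 0.0306P = 0, so P* = 0.127/0.0306 = 4.15.

H* ≈ 86, P* ≈ 4.15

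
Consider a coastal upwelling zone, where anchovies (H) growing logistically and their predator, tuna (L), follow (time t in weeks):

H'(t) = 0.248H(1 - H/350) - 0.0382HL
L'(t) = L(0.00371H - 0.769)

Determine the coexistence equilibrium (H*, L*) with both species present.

From dL/dt = 0 with L > 0: 0.00371H* = 0.769, so H* = 207.
Substitute into dH/dt = 0: 0.248(1 - 207/350) = 0.0382L*.
The bracket is 0.408, giving L* = 0.101/0.0382 = 2.65.

H* ≈ 207, L* ≈ 2.65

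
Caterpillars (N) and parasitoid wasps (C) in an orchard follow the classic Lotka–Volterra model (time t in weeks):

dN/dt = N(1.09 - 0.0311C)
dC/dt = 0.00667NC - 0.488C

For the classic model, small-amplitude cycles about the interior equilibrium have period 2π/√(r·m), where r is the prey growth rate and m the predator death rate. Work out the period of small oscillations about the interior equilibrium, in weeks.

T ≈ 8.62 weeks

Here r = 1.09 and m = 0.488, so r·m = 0.532.
ω = √0.532 = 0.729 per week, hence T = 2π/ω ≈ 8.62 weeks.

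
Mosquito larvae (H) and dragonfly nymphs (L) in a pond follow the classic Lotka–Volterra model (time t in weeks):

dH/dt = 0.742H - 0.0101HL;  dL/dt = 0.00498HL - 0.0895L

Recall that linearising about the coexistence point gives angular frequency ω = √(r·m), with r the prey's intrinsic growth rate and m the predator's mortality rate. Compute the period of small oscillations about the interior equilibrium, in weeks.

Here r = 0.742 and m = 0.0895, so r·m = 0.0664.
ω = √0.0664 = 0.258 per week, hence T = 2π/ω ≈ 24.4 weeks.

T ≈ 24.4 weeks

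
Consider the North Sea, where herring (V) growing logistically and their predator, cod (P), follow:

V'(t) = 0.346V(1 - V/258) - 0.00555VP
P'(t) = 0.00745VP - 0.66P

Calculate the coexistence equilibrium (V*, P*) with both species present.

V* ≈ 88.6, P* ≈ 40.9

From dP/dt = 0 with P > 0: 0.00745V* = 0.66, so V* = 88.6.
Substitute into dV/dt = 0: 0.346(1 - 88.6/258) = 0.00555P*.
The bracket is 0.657, giving P* = 0.227/0.00555 = 40.9.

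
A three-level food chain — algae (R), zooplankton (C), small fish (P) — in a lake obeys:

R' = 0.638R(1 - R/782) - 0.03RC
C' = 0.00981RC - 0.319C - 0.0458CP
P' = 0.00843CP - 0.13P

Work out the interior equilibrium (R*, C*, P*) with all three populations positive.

From dP/dt = 0: 0.00843C* = 0.13, so C* = 15.4.
From dR/dt = 0: 0.638(1 - R*/782) = 0.03·15.4, giving R* = 782·(1 - 0.725) = 215.
From dC/dt = 0: 0.00981·215 - 0.319 = 0.0458P*, so P* = 1.79/0.0458 = 39.1.

R* ≈ 215, C* ≈ 15.4, P* ≈ 39.1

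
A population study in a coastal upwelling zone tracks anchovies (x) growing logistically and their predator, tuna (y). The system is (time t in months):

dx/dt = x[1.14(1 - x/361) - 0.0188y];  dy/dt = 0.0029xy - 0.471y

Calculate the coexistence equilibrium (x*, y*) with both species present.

x* ≈ 162, y* ≈ 33.4

From dy/dt = 0 with y > 0: 0.0029x* = 0.471, so x* = 162.
Substitute into dx/dt = 0: 1.14(1 - 162/361) = 0.0188y*.
The bracket is 0.55, giving y* = 0.627/0.0188 = 33.4.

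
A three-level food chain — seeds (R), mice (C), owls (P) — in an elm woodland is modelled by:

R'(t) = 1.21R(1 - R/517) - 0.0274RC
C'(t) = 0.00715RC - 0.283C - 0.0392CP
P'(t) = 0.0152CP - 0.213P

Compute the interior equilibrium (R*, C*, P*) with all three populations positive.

R* ≈ 353, C* ≈ 14, P* ≈ 57.2

From dP/dt = 0: 0.0152C* = 0.213, so C* = 14.
From dR/dt = 0: 1.21(1 - R*/517) = 0.0274·14, giving R* = 517·(1 - 0.317) = 353.
From dC/dt = 0: 0.00715·353 - 0.283 = 0.0392P*, so P* = 2.24/0.0392 = 57.2.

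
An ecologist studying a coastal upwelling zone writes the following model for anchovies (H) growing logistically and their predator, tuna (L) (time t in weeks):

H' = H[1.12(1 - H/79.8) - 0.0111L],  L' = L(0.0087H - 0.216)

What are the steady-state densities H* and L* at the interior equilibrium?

From dL/dt = 0 with L > 0: 0.0087H* = 0.216, so H* = 24.8.
Substitute into dH/dt = 0: 1.12(1 - 24.8/79.8) = 0.0111L*.
The bracket is 0.689, giving L* = 0.772/0.0111 = 69.5.

H* ≈ 24.8, L* ≈ 69.5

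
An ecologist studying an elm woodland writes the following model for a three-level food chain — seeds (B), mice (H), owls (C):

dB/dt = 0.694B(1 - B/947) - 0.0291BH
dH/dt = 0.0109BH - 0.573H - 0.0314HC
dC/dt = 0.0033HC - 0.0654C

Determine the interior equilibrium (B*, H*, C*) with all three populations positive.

B* ≈ 160, H* ≈ 19.8, C* ≈ 37.3

From dC/dt = 0: 0.0033H* = 0.0654, so H* = 19.8.
From dB/dt = 0: 0.694(1 - B*/947) = 0.0291·19.8, giving B* = 947·(1 - 0.831) = 160.
From dH/dt = 0: 0.0109·160 - 0.573 = 0.0314C*, so C* = 1.17/0.0314 = 37.3.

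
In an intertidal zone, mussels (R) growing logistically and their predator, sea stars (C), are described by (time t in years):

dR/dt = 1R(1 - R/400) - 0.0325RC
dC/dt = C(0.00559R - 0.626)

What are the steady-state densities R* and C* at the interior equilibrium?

From dC/dt = 0 with C > 0: 0.00559R* = 0.626, so R* = 112.
Substitute into dR/dt = 0: 1(1 - 112/400) = 0.0325C*.
The bracket is 0.72, giving C* = 0.72/0.0325 = 22.2.

R* ≈ 112, C* ≈ 22.2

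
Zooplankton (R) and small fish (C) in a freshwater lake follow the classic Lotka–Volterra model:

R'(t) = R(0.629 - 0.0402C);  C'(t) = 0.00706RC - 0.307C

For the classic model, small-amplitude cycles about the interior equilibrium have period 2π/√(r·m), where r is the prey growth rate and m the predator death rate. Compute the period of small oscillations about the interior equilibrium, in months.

T ≈ 14.3 months

Here r = 0.629 and m = 0.307, so r·m = 0.193.
ω = √0.193 = 0.439 per month, hence T = 2π/ω ≈ 14.3 months.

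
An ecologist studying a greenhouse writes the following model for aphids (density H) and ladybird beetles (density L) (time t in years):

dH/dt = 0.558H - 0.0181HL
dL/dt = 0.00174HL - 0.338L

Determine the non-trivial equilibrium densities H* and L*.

Set dL/dt = 0 with L > 0: 0.00174H - 0.338 = 0, so H* = 0.338/0.00174 = 194.
Set dH/dt = 0 with H > 0: 0.558 - 0.0181L = 0, so L* = 0.558/0.0181 = 30.8.

H* ≈ 194, L* ≈ 30.8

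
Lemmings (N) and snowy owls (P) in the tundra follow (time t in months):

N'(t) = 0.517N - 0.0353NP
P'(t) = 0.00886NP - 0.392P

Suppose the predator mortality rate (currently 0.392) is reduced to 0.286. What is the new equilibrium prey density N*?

At the interior fixed point, setting dP/dt = 0 with P > 0 fixes N* = (predator death rate)/(NP coefficient) — independent of the other coefficients.
With the change, N* = 0.286/0.00886 = 32.3; it falls from 44.2.

N* ≈ 32.3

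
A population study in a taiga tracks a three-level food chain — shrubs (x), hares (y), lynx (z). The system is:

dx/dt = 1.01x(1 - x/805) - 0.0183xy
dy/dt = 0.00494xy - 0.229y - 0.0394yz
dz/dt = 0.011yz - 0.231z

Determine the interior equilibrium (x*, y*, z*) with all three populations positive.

From dz/dt = 0: 0.011y* = 0.231, so y* = 21.
From dx/dt = 0: 1.01(1 - x*/805) = 0.0183·21, giving x* = 805·(1 - 0.38) = 499.
From dy/dt = 0: 0.00494·499 - 0.229 = 0.0394z*, so z* = 2.23/0.0394 = 56.7.

x* ≈ 499, y* ≈ 21, z* ≈ 56.7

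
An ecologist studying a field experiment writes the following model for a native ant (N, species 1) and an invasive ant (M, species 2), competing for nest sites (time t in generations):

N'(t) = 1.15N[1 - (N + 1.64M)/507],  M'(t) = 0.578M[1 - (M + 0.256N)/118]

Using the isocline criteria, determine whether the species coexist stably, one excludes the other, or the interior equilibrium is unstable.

Compare the nullcline intercepts: K1/α12 = 507/1.64 = 309 > K2 = 118; K2/α21 = 118/0.256 = 461 < K1 = 507.
Since the inequalities point opposite ways, species 1 can invade but species 2 cannot.

species 1 excludes species 2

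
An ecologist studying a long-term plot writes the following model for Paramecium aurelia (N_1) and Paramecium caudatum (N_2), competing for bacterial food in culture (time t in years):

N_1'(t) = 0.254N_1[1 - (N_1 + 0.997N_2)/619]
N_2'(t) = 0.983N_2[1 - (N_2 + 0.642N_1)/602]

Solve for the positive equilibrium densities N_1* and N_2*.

N_1* ≈ 52.2, N_2* ≈ 568

Setting both brackets to zero gives the nullclines N_1 + 0.997N_2 = 619 and 0.642N_1 + N_2 = 602.
Substituting N_2 = 602 - 0.642N_1 into the first: N_1(1 - 0.997·0.642) = 619 - 0.997·602.
So N_1* = 18.8/0.36 = 52.2, and then N_2* = 602 - 0.642·52.2 = 568.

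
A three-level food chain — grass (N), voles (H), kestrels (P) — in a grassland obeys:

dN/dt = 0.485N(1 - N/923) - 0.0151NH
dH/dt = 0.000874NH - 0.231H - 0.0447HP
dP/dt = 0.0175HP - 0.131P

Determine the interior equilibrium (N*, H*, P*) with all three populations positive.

N* ≈ 708, H* ≈ 7.49, P* ≈ 8.67

From dP/dt = 0: 0.0175H* = 0.131, so H* = 7.49.
From dN/dt = 0: 0.485(1 - N*/923) = 0.0151·7.49, giving N* = 923·(1 - 0.233) = 708.
From dH/dt = 0: 0.000874·708 - 0.231 = 0.0447P*, so P* = 0.388/0.0447 = 8.67.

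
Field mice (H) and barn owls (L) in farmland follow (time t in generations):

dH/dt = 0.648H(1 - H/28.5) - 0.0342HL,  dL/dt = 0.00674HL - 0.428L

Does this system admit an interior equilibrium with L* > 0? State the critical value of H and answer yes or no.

Threshold H = 63.5; K < 63.5, so no, the predator goes extinct.

The predator equation gives dL/dt > 0 only when H > 0.428/0.00674 = 63.5.
Without the predator, H → K = 28.5. Since 28.5 < 63.5, the predator cannot invade.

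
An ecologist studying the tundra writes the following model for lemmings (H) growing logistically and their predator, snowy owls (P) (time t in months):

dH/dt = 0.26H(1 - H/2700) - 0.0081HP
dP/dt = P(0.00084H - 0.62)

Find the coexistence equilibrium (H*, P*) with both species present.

H* ≈ 738, P* ≈ 23.3

From dP/dt = 0 with P > 0: 0.00084H* = 0.62, so H* = 738.
Substitute into dH/dt = 0: 0.26(1 - 738/2700) = 0.0081P*.
The bracket is 0.727, giving P* = 0.189/0.0081 = 23.3.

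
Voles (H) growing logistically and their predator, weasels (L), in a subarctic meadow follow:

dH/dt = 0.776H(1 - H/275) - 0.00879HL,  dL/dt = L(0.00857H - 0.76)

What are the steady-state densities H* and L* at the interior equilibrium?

H* ≈ 88.7, L* ≈ 59.8

From dL/dt = 0 with L > 0: 0.00857H* = 0.76, so H* = 88.7.
Substitute into dH/dt = 0: 0.776(1 - 88.7/275) = 0.00879L*.
The bracket is 0.678, giving L* = 0.526/0.00879 = 59.8.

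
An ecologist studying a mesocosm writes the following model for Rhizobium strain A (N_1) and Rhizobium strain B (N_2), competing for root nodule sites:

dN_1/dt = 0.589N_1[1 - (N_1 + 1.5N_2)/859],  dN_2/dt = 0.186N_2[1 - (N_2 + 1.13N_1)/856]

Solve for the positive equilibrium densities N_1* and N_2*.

Setting both brackets to zero gives the nullclines N_1 + 1.5N_2 = 859 and 1.13N_1 + N_2 = 856.
Substituting N_2 = 856 - 1.13N_1 into the first: N_1(1 - 1.5·1.13) = 859 - 1.5·856.
So N_1* = -425/-0.695 = 612, and then N_2* = 856 - 1.13·612 = 165.

N_1* ≈ 612, N_2* ≈ 165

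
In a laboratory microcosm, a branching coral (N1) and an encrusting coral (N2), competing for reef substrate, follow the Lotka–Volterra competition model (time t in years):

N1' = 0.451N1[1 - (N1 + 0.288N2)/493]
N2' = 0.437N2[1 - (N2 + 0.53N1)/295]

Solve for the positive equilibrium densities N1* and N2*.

Setting both brackets to zero gives the nullclines N1 + 0.288N2 = 493 and 0.53N1 + N2 = 295.
Substituting N2 = 295 - 0.53N1 into the first: N1(1 - 0.288·0.53) = 493 - 0.288·295.
So N1* = 408/0.847 = 482, and then N2* = 295 - 0.53·482 = 39.8.

N1* ≈ 482, N2* ≈ 39.8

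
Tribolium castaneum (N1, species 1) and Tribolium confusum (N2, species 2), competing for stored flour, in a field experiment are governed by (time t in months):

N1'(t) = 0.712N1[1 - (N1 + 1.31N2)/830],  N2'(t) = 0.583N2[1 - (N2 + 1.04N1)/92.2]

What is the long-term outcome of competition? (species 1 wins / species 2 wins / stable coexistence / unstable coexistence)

Compare the nullcline intercepts: K1/α12 = 830/1.31 = 634 > K2 = 92.2; K2/α21 = 92.2/1.04 = 88.7 < K1 = 830.
Since the inequalities point opposite ways, species 1 can invade but species 2 cannot.

species 1 excludes species 2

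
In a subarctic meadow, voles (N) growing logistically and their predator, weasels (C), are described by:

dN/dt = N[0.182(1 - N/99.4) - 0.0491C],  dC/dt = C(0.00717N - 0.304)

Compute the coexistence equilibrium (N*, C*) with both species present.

N* ≈ 42.4, C* ≈ 2.13

From dC/dt = 0 with C > 0: 0.00717N* = 0.304, so N* = 42.4.
Substitute into dN/dt = 0: 0.182(1 - 42.4/99.4) = 0.0491C*.
The bracket is 0.573, giving C* = 0.104/0.0491 = 2.13.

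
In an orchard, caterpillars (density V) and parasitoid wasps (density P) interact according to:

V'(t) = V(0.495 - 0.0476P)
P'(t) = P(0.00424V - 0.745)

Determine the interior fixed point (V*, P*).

Set dP/dt = 0 with P > 0: 0.00424V - 0.745 = 0, so V* = 0.745/0.00424 = 176.
Set dV/dt = 0 with V > 0: 0.495 - 0.0476P = 0, so P* = 0.495/0.0476 = 10.4.

V* ≈ 176, P* ≈ 10.4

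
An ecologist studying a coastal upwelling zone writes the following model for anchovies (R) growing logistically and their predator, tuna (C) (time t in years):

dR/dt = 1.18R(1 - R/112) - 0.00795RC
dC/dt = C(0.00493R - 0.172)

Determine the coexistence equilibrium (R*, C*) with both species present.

R* ≈ 34.9, C* ≈ 102

From dC/dt = 0 with C > 0: 0.00493R* = 0.172, so R* = 34.9.
Substitute into dR/dt = 0: 1.18(1 - 34.9/112) = 0.00795C*.
The bracket is 0.688, giving C* = 0.812/0.00795 = 102.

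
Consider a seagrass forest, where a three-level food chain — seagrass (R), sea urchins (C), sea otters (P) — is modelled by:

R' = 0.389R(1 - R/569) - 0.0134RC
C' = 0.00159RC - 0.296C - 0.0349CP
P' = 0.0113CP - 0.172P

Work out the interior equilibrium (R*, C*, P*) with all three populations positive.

From dP/dt = 0: 0.0113C* = 0.172, so C* = 15.2.
From dR/dt = 0: 0.389(1 - R*/569) = 0.0134·15.2, giving R* = 569·(1 - 0.524) = 271.
From dC/dt = 0: 0.00159·271 - 0.296 = 0.0349P*, so P* = 0.134/0.0349 = 3.85.

R* ≈ 271, C* ≈ 15.2, P* ≈ 3.85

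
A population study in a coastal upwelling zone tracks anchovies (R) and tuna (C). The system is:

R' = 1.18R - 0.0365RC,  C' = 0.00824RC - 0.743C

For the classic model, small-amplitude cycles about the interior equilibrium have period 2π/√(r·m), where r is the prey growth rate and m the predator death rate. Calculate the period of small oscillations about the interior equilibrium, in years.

T ≈ 6.71 years

Here r = 1.18 and m = 0.743, so r·m = 0.877.
ω = √0.877 = 0.936 per year, hence T = 2π/ω ≈ 6.71 years.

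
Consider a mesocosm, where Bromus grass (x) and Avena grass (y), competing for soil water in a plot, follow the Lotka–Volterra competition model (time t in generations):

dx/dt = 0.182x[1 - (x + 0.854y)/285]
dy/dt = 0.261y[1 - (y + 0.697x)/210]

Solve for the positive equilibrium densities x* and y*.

Setting both brackets to zero gives the nullclines x + 0.854y = 285 and 0.697x + y = 210.
Substituting y = 210 - 0.697x into the first: x(1 - 0.854·0.697) = 285 - 0.854·210.
So x* = 106/0.405 = 261, and then y* = 210 - 0.697·261 = 28.1.

x* ≈ 261, y* ≈ 28.1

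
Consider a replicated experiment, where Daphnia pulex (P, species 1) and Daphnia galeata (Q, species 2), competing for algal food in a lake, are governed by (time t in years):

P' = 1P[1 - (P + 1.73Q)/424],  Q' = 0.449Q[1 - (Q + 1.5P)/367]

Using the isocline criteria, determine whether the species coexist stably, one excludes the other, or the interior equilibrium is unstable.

unstable coexistence (outcome depends on initial conditions)

Compare the nullcline intercepts: K1/α12 = 424/1.73 = 245 < K2 = 367; K2/α21 = 367/1.5 = 245 < K1 = 424.
Since both are reversed, neither can invade when rare; the interior point is a saddle.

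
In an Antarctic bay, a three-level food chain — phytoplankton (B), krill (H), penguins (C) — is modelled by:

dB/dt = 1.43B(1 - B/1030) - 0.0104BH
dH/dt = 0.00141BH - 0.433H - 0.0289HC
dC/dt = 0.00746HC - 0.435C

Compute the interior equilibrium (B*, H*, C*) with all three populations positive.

B* ≈ 593, H* ≈ 58.3, C* ≈ 14

From dC/dt = 0: 0.00746H* = 0.435, so H* = 58.3.
From dB/dt = 0: 1.43(1 - B*/1030) = 0.0104·58.3, giving B* = 1030·(1 - 0.424) = 593.
From dH/dt = 0: 0.00141·593 - 0.433 = 0.0289C*, so C* = 0.403/0.0289 = 14.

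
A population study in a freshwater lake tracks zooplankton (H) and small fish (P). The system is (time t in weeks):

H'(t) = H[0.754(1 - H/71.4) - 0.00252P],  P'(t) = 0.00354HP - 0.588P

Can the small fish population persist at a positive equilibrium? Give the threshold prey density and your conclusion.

The predator equation gives dP/dt > 0 only when H > 0.588/0.00354 = 166.
Without the predator, H → K = 71.4. Since 71.4 < 166, the predator cannot invade.

Threshold H = 166; K < 166, so no, the predator goes extinct.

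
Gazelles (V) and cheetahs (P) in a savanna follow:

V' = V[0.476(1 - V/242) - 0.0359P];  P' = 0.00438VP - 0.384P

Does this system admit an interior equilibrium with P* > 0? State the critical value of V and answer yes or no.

The predator equation gives dP/dt > 0 only when V > 0.384/0.00438 = 87.7.
Without the predator, V → K = 242. Since 242 > 87.7, the predator can invade and persist.

Threshold V = 87.7; K > 87.7, so yes, the predator persists.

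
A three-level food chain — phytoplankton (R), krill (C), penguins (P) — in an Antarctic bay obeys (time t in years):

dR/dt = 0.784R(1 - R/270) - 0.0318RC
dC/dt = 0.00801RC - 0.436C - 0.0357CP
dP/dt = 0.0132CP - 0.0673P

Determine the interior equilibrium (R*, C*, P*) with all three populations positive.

R* ≈ 214, C* ≈ 5.1, P* ≈ 35.8

From dP/dt = 0: 0.0132C* = 0.0673, so C* = 5.1.
From dR/dt = 0: 0.784(1 - R*/270) = 0.0318·5.1, giving R* = 270·(1 - 0.207) = 214.
From dC/dt = 0: 0.00801·214 - 0.436 = 0.0357P*, so P* = 1.28/0.0357 = 35.8.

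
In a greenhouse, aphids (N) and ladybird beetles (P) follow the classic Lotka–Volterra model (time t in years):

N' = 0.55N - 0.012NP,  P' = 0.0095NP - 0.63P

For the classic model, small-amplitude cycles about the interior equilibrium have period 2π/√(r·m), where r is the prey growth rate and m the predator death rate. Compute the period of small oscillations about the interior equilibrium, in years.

Here r = 0.55 and m = 0.63, so r·m = 0.347.
ω = √0.347 = 0.589 per year, hence T = 2π/ω ≈ 10.7 years.

T ≈ 10.7 years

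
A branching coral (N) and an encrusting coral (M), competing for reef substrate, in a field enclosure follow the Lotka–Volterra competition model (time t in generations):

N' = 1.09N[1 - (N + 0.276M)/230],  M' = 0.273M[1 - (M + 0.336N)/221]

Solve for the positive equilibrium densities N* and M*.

Setting both brackets to zero gives the nullclines N + 0.276M = 230 and 0.336N + M = 221.
Substituting M = 221 - 0.336N into the first: N(1 - 0.276·0.336) = 230 - 0.276·221.
So N* = 169/0.907 = 186, and then M* = 221 - 0.336·186 = 158.

N* ≈ 186, M* ≈ 158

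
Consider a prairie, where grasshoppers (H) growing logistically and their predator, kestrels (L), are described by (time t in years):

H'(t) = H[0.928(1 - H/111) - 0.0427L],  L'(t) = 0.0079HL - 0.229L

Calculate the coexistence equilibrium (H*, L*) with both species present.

H* ≈ 29, L* ≈ 16.1

From dL/dt = 0 with L > 0: 0.0079H* = 0.229, so H* = 29.
Substitute into dH/dt = 0: 0.928(1 - 29/111) = 0.0427L*.
The bracket is 0.739, giving L* = 0.686/0.0427 = 16.1.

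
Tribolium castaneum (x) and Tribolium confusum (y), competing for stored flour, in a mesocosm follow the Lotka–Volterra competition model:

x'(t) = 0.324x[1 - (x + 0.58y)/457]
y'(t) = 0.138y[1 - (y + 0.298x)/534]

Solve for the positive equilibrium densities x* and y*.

Setting both brackets to zero gives the nullclines x + 0.58y = 457 and 0.298x + y = 534.
Substituting y = 534 - 0.298x into the first: x(1 - 0.58·0.298) = 457 - 0.58·534.
So x* = 147/0.827 = 178, and then y* = 534 - 0.298·178 = 481.

x* ≈ 178, y* ≈ 481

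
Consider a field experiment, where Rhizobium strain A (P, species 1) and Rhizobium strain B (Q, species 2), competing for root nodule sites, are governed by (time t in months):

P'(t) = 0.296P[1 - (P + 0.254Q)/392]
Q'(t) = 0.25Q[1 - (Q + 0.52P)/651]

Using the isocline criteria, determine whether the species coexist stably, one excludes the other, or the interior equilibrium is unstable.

Compare the nullcline intercepts: K1/α12 = 392/0.254 = 1540 > K2 = 651; K2/α21 = 651/0.52 = 1250 > K1 = 392.
Since both inequalities hold, each species can invade when rare, so the interior equilibrium is stable.

stable coexistence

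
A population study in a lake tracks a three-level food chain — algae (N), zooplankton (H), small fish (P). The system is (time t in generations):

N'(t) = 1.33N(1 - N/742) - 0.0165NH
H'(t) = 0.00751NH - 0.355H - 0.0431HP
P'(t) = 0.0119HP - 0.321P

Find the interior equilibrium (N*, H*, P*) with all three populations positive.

N* ≈ 494, H* ≈ 27, P* ≈ 77.8

From dP/dt = 0: 0.0119H* = 0.321, so H* = 27.
From dN/dt = 0: 1.33(1 - N*/742) = 0.0165·27, giving N* = 742·(1 - 0.335) = 494.
From dH/dt = 0: 0.00751·494 - 0.355 = 0.0431P*, so P* = 3.35/0.0431 = 77.8.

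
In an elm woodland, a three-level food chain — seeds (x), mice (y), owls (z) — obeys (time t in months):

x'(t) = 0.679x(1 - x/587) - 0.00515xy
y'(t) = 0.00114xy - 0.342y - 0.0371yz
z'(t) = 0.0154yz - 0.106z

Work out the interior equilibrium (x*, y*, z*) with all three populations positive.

x* ≈ 556, y* ≈ 6.88, z* ≈ 7.88

From dz/dt = 0: 0.0154y* = 0.106, so y* = 6.88.
From dx/dt = 0: 0.679(1 - x*/587) = 0.00515·6.88, giving x* = 587·(1 - 0.0522) = 556.
From dy/dt = 0: 0.00114·556 - 0.342 = 0.0371z*, so z* = 0.292/0.0371 = 7.88.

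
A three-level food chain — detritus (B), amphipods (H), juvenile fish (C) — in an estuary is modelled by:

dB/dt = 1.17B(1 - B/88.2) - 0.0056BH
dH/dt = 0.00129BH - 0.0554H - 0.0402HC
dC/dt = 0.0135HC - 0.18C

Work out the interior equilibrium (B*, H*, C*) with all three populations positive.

From dC/dt = 0: 0.0135H* = 0.18, so H* = 13.3.
From dB/dt = 0: 1.17(1 - B*/88.2) = 0.0056·13.3, giving B* = 88.2·(1 - 0.0638) = 82.6.
From dH/dt = 0: 0.00129·82.6 - 0.0554 = 0.0402C*, so C* = 0.0511/0.0402 = 1.27.

B* ≈ 82.6, H* ≈ 13.3, C* ≈ 1.27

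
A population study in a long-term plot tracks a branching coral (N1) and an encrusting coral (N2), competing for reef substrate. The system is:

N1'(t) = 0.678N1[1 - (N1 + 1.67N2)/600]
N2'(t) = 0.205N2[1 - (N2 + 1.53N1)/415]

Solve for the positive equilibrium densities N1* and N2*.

Setting both brackets to zero gives the nullclines N1 + 1.67N2 = 600 and 1.53N1 + N2 = 415.
Substituting N2 = 415 - 1.53N1 into the first: N1(1 - 1.67·1.53) = 600 - 1.67·415.
So N1* = -93/-1.56 = 59.8, and then N2* = 415 - 1.53·59.8 = 323.

N1* ≈ 59.8, N2* ≈ 323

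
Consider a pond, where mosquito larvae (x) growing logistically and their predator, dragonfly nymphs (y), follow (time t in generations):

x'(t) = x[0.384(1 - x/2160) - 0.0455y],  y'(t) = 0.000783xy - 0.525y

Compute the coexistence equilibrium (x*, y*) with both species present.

x* ≈ 670, y* ≈ 5.82

From dy/dt = 0 with y > 0: 0.000783x* = 0.525, so x* = 670.
Substitute into dx/dt = 0: 0.384(1 - 670/2160) = 0.0455y*.
The bracket is 0.69, giving y* = 0.265/0.0455 = 5.82.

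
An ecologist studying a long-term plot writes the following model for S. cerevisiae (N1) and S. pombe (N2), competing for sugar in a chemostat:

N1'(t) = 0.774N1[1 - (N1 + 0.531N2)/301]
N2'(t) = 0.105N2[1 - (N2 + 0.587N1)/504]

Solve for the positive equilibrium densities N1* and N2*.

N1* ≈ 48.5, N2* ≈ 476

Setting both brackets to zero gives the nullclines N1 + 0.531N2 = 301 and 0.587N1 + N2 = 504.
Substituting N2 = 504 - 0.587N1 into the first: N1(1 - 0.531·0.587) = 301 - 0.531·504.
So N1* = 33.4/0.688 = 48.5, and then N2* = 504 - 0.587·48.5 = 476.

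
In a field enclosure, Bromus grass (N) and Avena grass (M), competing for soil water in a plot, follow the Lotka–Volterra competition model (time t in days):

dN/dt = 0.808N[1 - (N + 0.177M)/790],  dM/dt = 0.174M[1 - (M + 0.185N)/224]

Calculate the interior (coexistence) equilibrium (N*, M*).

N* ≈ 776, M* ≈ 80.5

Setting both brackets to zero gives the nullclines N + 0.177M = 790 and 0.185N + M = 224.
Substituting M = 224 - 0.185N into the first: N(1 - 0.177·0.185) = 790 - 0.177·224.
So N* = 750/0.967 = 776, and then M* = 224 - 0.185·776 = 80.5.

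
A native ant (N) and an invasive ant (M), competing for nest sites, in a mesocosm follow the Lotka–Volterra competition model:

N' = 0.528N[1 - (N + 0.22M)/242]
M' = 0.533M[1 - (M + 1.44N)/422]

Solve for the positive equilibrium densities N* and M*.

Setting both brackets to zero gives the nullclines N + 0.22M = 242 and 1.44N + M = 422.
Substituting M = 422 - 1.44N into the first: N(1 - 0.22·1.44) = 242 - 0.22·422.
So N* = 149/0.683 = 218, and then M* = 422 - 1.44·218 = 108.

N* ≈ 218, M* ≈ 108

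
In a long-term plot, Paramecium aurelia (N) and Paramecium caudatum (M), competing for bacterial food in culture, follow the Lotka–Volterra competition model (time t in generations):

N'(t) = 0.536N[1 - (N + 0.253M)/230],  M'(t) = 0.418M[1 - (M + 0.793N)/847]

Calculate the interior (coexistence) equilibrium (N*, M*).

Setting both brackets to zero gives the nullclines N + 0.253M = 230 and 0.793N + M = 847.
Substituting M = 847 - 0.793N into the first: N(1 - 0.253·0.793) = 230 - 0.253·847.
So N* = 15.7/0.799 = 19.7, and then M* = 847 - 0.793·19.7 = 831.

N* ≈ 19.7, M* ≈ 831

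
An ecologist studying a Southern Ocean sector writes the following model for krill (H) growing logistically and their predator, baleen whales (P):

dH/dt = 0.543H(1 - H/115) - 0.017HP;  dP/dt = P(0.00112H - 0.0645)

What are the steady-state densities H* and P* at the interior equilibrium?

From dP/dt = 0 with P > 0: 0.00112H* = 0.0645, so H* = 57.6.
Substitute into dH/dt = 0: 0.543(1 - 57.6/115) = 0.017P*.
The bracket is 0.499, giving P* = 0.271/0.017 = 15.9.

H* ≈ 57.6, P* ≈ 15.9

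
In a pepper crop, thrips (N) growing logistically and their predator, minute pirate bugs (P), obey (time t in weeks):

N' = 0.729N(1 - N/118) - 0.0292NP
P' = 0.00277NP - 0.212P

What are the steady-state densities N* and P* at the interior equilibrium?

N* ≈ 76.5, P* ≈ 8.77

From dP/dt = 0 with P > 0: 0.00277N* = 0.212, so N* = 76.5.
Substitute into dN/dt = 0: 0.729(1 - 76.5/118) = 0.0292P*.
The bracket is 0.351, giving P* = 0.256/0.0292 = 8.77.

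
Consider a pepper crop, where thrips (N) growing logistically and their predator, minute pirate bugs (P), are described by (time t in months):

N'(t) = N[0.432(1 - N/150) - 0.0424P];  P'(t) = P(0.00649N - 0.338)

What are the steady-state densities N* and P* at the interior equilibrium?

N* ≈ 52.1, P* ≈ 6.65

From dP/dt = 0 with P > 0: 0.00649N* = 0.338, so N* = 52.1.
Substitute into dN/dt = 0: 0.432(1 - 52.1/150) = 0.0424P*.
The bracket is 0.653, giving P* = 0.282/0.0424 = 6.65.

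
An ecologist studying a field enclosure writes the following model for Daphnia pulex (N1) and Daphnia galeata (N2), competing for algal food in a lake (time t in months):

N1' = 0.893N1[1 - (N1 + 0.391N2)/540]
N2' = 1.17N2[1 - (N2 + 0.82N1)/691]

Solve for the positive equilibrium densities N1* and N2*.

Setting both brackets to zero gives the nullclines N1 + 0.391N2 = 540 and 0.82N1 + N2 = 691.
Substituting N2 = 691 - 0.82N1 into the first: N1(1 - 0.391·0.82) = 540 - 0.391·691.
So N1* = 270/0.679 = 397, and then N2* = 691 - 0.82·397 = 365.

N1* ≈ 397, N2* ≈ 365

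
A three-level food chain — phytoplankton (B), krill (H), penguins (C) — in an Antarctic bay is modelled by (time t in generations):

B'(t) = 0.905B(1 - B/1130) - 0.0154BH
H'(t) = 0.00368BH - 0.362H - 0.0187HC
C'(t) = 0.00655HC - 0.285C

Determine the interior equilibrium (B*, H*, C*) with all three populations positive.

B* ≈ 293, H* ≈ 43.5, C* ≈ 38.4

From dC/dt = 0: 0.00655H* = 0.285, so H* = 43.5.
From dB/dt = 0: 0.905(1 - B*/1130) = 0.0154·43.5, giving B* = 1130·(1 - 0.74) = 293.
From dH/dt = 0: 0.00368·293 - 0.362 = 0.0187C*, so C* = 0.717/0.0187 = 38.4.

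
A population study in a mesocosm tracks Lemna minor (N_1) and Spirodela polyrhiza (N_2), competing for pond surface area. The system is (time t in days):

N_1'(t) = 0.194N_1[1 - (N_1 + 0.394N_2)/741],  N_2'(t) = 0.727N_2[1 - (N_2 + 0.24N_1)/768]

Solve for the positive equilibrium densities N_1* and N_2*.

Setting both brackets to zero gives the nullclines N_1 + 0.394N_2 = 741 and 0.24N_1 + N_2 = 768.
Substituting N_2 = 768 - 0.24N_1 into the first: N_1(1 - 0.394·0.24) = 741 - 0.394·768.
So N_1* = 438/0.905 = 484, and then N_2* = 768 - 0.24·484 = 652.

N_1* ≈ 484, N_2* ≈ 652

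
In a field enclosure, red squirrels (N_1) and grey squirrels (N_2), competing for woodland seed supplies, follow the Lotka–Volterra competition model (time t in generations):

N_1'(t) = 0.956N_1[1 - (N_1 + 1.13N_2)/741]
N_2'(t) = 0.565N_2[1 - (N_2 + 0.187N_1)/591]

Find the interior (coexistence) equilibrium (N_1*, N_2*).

N_1* ≈ 92.8, N_2* ≈ 574

Setting both brackets to zero gives the nullclines N_1 + 1.13N_2 = 741 and 0.187N_1 + N_2 = 591.
Substituting N_2 = 591 - 0.187N_1 into the first: N_1(1 - 1.13·0.187) = 741 - 1.13·591.
So N_1* = 73.2/0.789 = 92.8, and then N_2* = 591 - 0.187·92.8 = 574.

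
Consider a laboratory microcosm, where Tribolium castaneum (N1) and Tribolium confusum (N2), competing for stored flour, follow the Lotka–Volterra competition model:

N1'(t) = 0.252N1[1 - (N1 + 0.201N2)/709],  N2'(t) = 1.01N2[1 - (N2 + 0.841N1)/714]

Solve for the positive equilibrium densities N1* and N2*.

Setting both brackets to zero gives the nullclines N1 + 0.201N2 = 709 and 0.841N1 + N2 = 714.
Substituting N2 = 714 - 0.841N1 into the first: N1(1 - 0.201·0.841) = 709 - 0.201·714.
So N1* = 565/0.831 = 681, and then N2* = 714 - 0.841·681 = 142.

N1* ≈ 681, N2* ≈ 142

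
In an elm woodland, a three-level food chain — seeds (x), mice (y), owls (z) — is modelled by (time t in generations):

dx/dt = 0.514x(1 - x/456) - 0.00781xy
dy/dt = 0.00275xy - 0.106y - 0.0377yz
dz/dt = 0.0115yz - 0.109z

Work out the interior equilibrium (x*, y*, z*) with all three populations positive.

From dz/dt = 0: 0.0115y* = 0.109, so y* = 9.48.
From dx/dt = 0: 0.514(1 - x*/456) = 0.00781·9.48, giving x* = 456·(1 - 0.144) = 390.
From dy/dt = 0: 0.00275·390 - 0.106 = 0.0377z*, so z* = 0.967/0.0377 = 25.7.

x* ≈ 390, y* ≈ 9.48, z* ≈ 25.7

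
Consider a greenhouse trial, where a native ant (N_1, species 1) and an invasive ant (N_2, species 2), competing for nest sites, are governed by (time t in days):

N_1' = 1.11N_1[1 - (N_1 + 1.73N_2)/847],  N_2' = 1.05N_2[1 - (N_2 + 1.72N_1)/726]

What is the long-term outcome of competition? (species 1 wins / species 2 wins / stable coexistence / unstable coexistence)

Compare the nullcline intercepts: K1/α12 = 847/1.73 = 490 < K2 = 726; K2/α21 = 726/1.72 = 422 < K1 = 847.
Since both are reversed, neither can invade when rare; the interior point is a saddle.

unstable coexistence (outcome depends on initial conditions)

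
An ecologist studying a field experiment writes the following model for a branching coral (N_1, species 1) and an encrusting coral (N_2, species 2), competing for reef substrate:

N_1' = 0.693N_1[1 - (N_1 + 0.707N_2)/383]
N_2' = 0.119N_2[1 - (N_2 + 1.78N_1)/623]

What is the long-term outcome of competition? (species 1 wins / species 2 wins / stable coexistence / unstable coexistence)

Compare the nullcline intercepts: K1/α12 = 383/0.707 = 542 < K2 = 623; K2/α21 = 623/1.78 = 350 < K1 = 383.
Since both are reversed, neither can invade when rare; the interior point is a saddle.

unstable coexistence (outcome depends on initial conditions)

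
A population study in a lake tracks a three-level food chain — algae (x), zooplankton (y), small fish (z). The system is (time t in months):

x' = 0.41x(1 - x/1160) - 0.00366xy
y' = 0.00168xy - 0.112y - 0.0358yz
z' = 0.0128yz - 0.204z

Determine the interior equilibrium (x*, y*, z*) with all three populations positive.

From dz/dt = 0: 0.0128y* = 0.204, so y* = 15.9.
From dx/dt = 0: 0.41(1 - x*/1160) = 0.00366·15.9, giving x* = 1160·(1 - 0.142) = 995.
From dy/dt = 0: 0.00168·995 - 0.112 = 0.0358z*, so z* = 1.56/0.0358 = 43.6.

x* ≈ 995, y* ≈ 15.9, z* ≈ 43.6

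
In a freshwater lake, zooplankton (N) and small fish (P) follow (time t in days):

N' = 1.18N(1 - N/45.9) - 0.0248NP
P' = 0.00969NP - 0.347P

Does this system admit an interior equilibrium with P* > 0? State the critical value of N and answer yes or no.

The predator equation gives dP/dt > 0 only when N > 0.347/0.00969 = 35.8.
Without the predator, N → K = 45.9. Since 45.9 > 35.8, the predator can invade and persist.

Threshold N = 35.8; K > 35.8, so yes, the predator persists.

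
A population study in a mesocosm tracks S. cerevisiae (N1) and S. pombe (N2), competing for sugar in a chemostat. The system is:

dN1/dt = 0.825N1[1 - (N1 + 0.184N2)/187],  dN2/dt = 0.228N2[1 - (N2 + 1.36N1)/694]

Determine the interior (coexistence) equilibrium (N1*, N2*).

Setting both brackets to zero gives the nullclines N1 + 0.184N2 = 187 and 1.36N1 + N2 = 694.
Substituting N2 = 694 - 1.36N1 into the first: N1(1 - 0.184·1.36) = 187 - 0.184·694.
So N1* = 59.3/0.75 = 79.1, and then N2* = 694 - 1.36·79.1 = 586.

N1* ≈ 79.1, N2* ≈ 586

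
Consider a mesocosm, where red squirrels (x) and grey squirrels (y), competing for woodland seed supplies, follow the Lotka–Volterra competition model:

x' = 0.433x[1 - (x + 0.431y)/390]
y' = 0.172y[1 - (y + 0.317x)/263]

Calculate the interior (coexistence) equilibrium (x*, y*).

x* ≈ 320, y* ≈ 161

Setting both brackets to zero gives the nullclines x + 0.431y = 390 and 0.317x + y = 263.
Substituting y = 263 - 0.317x into the first: x(1 - 0.431·0.317) = 390 - 0.431·263.
So x* = 277/0.863 = 320, and then y* = 263 - 0.317·320 = 161.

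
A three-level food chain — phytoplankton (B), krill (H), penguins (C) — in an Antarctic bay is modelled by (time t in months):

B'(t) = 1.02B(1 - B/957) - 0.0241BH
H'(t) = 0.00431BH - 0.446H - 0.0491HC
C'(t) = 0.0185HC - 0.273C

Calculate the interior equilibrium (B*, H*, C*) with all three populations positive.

From dC/dt = 0: 0.0185H* = 0.273, so H* = 14.8.
From dB/dt = 0: 1.02(1 - B*/957) = 0.0241·14.8, giving B* = 957·(1 - 0.349) = 623.
From dH/dt = 0: 0.00431·623 - 0.446 = 0.0491C*, so C* = 2.24/0.0491 = 45.6.

B* ≈ 623, H* ≈ 14.8, C* ≈ 45.6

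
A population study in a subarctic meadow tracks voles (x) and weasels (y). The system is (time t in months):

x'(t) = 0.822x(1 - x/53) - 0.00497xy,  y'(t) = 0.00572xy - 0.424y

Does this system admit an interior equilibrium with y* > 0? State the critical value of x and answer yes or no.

Threshold x = 74.1; K < 74.1, so no, the predator goes extinct.

The predator equation gives dy/dt > 0 only when x > 0.424/0.00572 = 74.1.
Without the predator, x → K = 53. Since 53 < 74.1, the predator cannot invade.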